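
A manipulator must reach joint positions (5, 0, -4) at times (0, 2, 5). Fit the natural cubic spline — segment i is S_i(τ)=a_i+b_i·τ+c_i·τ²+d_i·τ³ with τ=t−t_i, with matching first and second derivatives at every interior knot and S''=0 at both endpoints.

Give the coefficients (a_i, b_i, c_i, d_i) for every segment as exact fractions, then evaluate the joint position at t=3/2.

Δ: Δ0=-5/2, Δ1=-4/3
row 1: diag=10, rhs=7; c'=3/10, d'=7/10
back: M1=7/10
M: M0=0, M1=7/10, M2=0
seg 0: a=5, c=M0/2=0, d=(M1−M0)/(6·2)=7/120, b=Δ0−h0·(2M0+M1)/6=-41/15
seg 1: a=0, c=M1/2=7/20, d=(M2−M1)/(6·3)=-7/180, b=Δ1−h1·(2M1+M2)/6=-61/30
t_q=3/2 → seg 0, τ=3/2; S=5+-41/15·τ+0·τ²+7/120·τ³=351/320

  seg 0: a=5 b=-41/15 c=0 d=7/120
  seg 1: a=0 b=-61/30 c=7/20 d=-7/180
S(3/2) = 351/320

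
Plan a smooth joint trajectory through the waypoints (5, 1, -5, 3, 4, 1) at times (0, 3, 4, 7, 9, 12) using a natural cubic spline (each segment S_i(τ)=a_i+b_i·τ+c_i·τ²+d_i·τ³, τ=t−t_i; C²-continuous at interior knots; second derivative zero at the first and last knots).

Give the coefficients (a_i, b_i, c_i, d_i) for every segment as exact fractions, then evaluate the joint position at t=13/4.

  seg 0: a=5 b=421/444 c=0 d=-1013/3996
  seg 1: a=1 b=-1309/222 c=-1013/444 d=967/444
  seg 2: a=-5 b=-581/148 c=472/111 d=-2737/3996
  seg 3: a=3 b=229/74 c=-283/148 d=91/296
  seg 4: a=4 b=-32/37 c=-5/74 d=5/666
S(13/4) = -5519/9472

Δ: Δ0=-4/3, Δ1=-6, Δ2=8/3, Δ3=1/2, Δ4=-1
row 1: diag=8, rhs=-28; c'=1/8, d'=-7/2
row 2: denom=8−1·1/8=63/8; d'=(52−1·-7/2)/(63/8)=148/21
row 3: denom=10−3·8/21=62/7; d'=(-13−3·148/21)/(62/7)=-239/62
row 4: denom=10−2·7/31=296/31; d'=(-9−2·-239/62)/(296/31)=-5/37
back: M4=-5/37
back: M3=-239/62−7/31·-5/37=-283/74
back: M2=148/21−8/21·-283/74=944/111
back: M1=-7/2−1/8·944/111=-1013/222
M: M0=0, M1=-1013/222, M2=944/111, M3=-283/74, M4=-5/37, M5=0
seg 0: a=5, c=M0/2=0, d=(M1−M0)/(6·3)=-1013/3996, b=Δ0−h0·(2M0+M1)/6=421/444
seg 1: a=1, c=M1/2=-1013/444, d=(M2−M1)/(6·1)=967/444, b=Δ1−h1·(2M1+M2)/6=-1309/222
seg 2: a=-5, c=M2/2=472/111, d=(M3−M2)/(6·3)=-2737/3996, b=Δ2−h2·(2M2+M3)/6=-581/148
seg 3: a=3, c=M3/2=-283/148, d=(M4−M3)/(6·2)=91/296, b=Δ3−h3·(2M3+M4)/6=229/74
seg 4: a=4, c=M4/2=-5/74, d=(M5−M4)/(6·3)=5/666, b=Δ4−h4·(2M4+M5)/6=-32/37
t_q=13/4 → seg 1, τ=1/4; S=1+-1309/222·τ+-1013/444·τ²+967/444·τ³=-5519/9472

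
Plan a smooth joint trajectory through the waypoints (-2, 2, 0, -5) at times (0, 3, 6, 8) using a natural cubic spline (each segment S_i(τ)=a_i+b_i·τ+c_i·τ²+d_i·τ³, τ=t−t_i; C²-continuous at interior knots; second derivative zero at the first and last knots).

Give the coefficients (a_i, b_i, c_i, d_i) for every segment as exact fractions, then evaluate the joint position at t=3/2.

Δ: Δ0=4/3, Δ1=-2/3, Δ2=-5/2
row 1: diag=12, rhs=-12; c'=1/4, d'=-1
row 2: denom=10−3·1/4=37/4; d'=(-11−3·-1)/(37/4)=-32/37
back: M2=-32/37
back: M1=-1−1/4·-32/37=-29/37
M: M0=0, M1=-29/37, M2=-32/37, M3=0
seg 0: a=-2, c=M0/2=0, d=(M1−M0)/(6·3)=-29/666, b=Δ0−h0·(2M0+M1)/6=383/222
seg 1: a=2, c=M1/2=-29/74, d=(M2−M1)/(6·3)=-1/222, b=Δ1−h1·(2M1+M2)/6=61/111
seg 2: a=0, c=M2/2=-16/37, d=(M3−M2)/(6·2)=8/111, b=Δ2−h2·(2M2+M3)/6=-427/222
t_q=3/2 → seg 0, τ=3/2; S=-2+383/222·τ+0·τ²+-29/666·τ³=261/592

  seg 0: a=-2 b=383/222 c=0 d=-29/666
  seg 1: a=2 b=61/111 c=-29/74 d=-1/222
  seg 2: a=0 b=-427/222 c=-16/37 d=8/111
S(3/2) = 261/592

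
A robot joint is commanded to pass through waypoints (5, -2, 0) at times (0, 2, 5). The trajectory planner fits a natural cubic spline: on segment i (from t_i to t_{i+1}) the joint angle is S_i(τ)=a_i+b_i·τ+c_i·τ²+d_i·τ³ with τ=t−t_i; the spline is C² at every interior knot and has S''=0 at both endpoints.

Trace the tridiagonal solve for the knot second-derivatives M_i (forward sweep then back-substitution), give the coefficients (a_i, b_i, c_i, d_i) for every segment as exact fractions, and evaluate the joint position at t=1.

  seg 0: a=5 b=-13/3 c=0 d=5/24
  seg 1: a=-2 b=-11/6 c=5/4 d=-5/36
S(1) = 7/8

Δ: Δ0=-7/2, Δ1=2/3
row 1: diag=10, rhs=25; c'=3/10, d'=5/2
back: M1=5/2
M: M0=0, M1=5/2, M2=0
seg 0: a=5, c=M0/2=0, d=(M1−M0)/(6·2)=5/24, b=Δ0−h0·(2M0+M1)/6=-13/3
seg 1: a=-2, c=M1/2=5/4, d=(M2−M1)/(6·3)=-5/36, b=Δ1−h1·(2M1+M2)/6=-11/6
t_q=1 → seg 0, τ=1; S=5+-13/3·τ+0·τ²+5/24·τ³=7/8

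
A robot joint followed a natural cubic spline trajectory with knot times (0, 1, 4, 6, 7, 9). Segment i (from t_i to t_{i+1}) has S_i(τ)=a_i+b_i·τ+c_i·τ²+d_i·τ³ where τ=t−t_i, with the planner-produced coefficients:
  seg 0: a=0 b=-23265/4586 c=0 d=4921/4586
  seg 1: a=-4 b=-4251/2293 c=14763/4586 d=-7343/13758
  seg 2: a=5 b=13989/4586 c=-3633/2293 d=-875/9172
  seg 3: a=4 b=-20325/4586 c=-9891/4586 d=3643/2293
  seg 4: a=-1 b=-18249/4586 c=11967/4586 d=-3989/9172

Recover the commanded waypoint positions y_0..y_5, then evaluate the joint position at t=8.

y_0 = S_0(0) = a_0 = 0
y_1 = S_1(0) = a_1 = -4
y_2 = S_2(0) = a_2 = 5
y_3 = S_3(0) = a_3 = 4
y_4 = S_4(0) = a_4 = -1
y_5 = S_4(2) = -2
t_q=8 is in segment 4 (τ=1); S_4(τ)=-25725/9172

y_0=0 y_1=-4 y_2=5 y_3=4 y_4=-1 y_5=-2
S(8) = -25725/9172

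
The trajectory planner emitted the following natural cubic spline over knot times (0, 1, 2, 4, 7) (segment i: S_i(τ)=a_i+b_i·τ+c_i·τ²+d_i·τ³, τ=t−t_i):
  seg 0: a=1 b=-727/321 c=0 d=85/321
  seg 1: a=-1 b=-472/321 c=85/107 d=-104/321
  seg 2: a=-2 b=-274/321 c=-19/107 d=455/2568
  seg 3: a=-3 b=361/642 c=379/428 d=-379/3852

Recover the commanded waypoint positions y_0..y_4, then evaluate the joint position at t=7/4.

y_0=1 y_1=-1 y_2=-2 y_3=-3 y_4=4
S(7/4) = -3069/1712

y_0 = S_0(0) = a_0 = 1
y_1 = S_1(0) = a_1 = -1
y_2 = S_2(0) = a_2 = -2
y_3 = S_3(0) = a_3 = -3
y_4 = S_3(3) = 4
t_q=7/4 is in segment 1 (τ=3/4); S_1(τ)=-3069/1712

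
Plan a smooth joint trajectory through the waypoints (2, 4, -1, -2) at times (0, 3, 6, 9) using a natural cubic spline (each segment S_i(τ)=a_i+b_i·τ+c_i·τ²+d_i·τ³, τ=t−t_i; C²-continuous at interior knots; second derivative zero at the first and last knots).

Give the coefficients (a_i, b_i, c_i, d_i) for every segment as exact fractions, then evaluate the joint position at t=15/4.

  seg 0: a=2 b=62/45 c=0 d=-32/405
  seg 1: a=4 b=-34/45 c=-32/45 d=11/81
  seg 2: a=-1 b=-61/45 c=23/45 d=-23/405
S(15/4) = 989/320

Δ: Δ0=2/3, Δ1=-5/3, Δ2=-1/3
row 1: diag=12, rhs=-14; c'=1/4, d'=-7/6
row 2: denom=12−3·1/4=45/4; d'=(8−3·-7/6)/(45/4)=46/45
back: M2=46/45
back: M1=-7/6−1/4·46/45=-64/45
M: M0=0, M1=-64/45, M2=46/45, M3=0
seg 0: a=2, c=M0/2=0, d=(M1−M0)/(6·3)=-32/405, b=Δ0−h0·(2M0+M1)/6=62/45
seg 1: a=4, c=M1/2=-32/45, d=(M2−M1)/(6·3)=11/81, b=Δ1−h1·(2M1+M2)/6=-34/45
seg 2: a=-1, c=M2/2=23/45, d=(M3−M2)/(6·3)=-23/405, b=Δ2−h2·(2M2+M3)/6=-61/45
t_q=15/4 → seg 1, τ=3/4; S=4+-34/45·τ+-32/45·τ²+11/81·τ³=989/320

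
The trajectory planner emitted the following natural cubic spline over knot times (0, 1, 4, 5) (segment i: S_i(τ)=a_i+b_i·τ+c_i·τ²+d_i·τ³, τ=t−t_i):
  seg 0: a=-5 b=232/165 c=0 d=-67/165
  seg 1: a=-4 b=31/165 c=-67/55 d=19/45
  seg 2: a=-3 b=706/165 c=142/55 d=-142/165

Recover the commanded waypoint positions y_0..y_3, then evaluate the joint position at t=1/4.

y_0 = S_0(0) = a_0 = -5
y_1 = S_1(0) = a_1 = -4
y_2 = S_2(0) = a_2 = -3
y_3 = S_2(1) = 3
t_q=1/4 is in segment 0 (τ=1/4); S_0(τ)=-3277/704

y_0=-5 y_1=-4 y_2=-3 y_3=3
S(1/4) = -3277/704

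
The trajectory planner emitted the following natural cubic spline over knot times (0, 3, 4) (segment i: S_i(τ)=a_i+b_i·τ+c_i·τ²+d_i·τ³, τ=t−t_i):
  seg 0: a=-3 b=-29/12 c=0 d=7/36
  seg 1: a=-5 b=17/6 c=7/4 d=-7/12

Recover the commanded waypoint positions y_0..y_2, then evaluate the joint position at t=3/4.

y_0=-3 y_1=-5 y_2=-1
S(3/4) = -1211/256

y_0 = S_0(0) = a_0 = -3
y_1 = S_1(0) = a_1 = -5
y_2 = S_1(1) = -1
t_q=3/4 is in segment 0 (τ=3/4); S_0(τ)=-1211/256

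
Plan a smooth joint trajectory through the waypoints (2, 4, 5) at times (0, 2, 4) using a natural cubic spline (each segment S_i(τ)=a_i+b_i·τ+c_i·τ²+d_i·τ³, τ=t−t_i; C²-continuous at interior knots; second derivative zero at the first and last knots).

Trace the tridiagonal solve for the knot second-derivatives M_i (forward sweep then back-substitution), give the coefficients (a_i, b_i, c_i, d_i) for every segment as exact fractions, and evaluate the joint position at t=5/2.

Δ: Δ0=1, Δ1=1/2
row 1: diag=8, rhs=-3; c'=1/4, d'=-3/8
back: M1=-3/8
M: M0=0, M1=-3/8, M2=0
seg 0: a=2, c=M0/2=0, d=(M1−M0)/(6·2)=-1/32, b=Δ0−h0·(2M0+M1)/6=9/8
seg 1: a=4, c=M1/2=-3/16, d=(M2−M1)/(6·2)=1/32, b=Δ1−h1·(2M1+M2)/6=3/4
t_q=5/2 → seg 1, τ=1/2; S=4+3/4·τ+-3/16·τ²+1/32·τ³=1109/256

  seg 0: a=2 b=9/8 c=0 d=-1/32
  seg 1: a=4 b=3/4 c=-3/16 d=1/32
S(5/2) = 1109/256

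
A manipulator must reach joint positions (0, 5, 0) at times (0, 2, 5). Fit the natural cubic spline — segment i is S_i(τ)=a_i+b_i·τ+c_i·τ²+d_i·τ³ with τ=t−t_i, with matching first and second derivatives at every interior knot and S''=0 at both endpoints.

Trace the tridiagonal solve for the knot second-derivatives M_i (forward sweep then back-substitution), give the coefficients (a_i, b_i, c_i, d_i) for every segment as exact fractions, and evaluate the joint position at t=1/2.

  seg 0: a=0 b=10/3 c=0 d=-5/24
  seg 1: a=5 b=5/6 c=-5/4 d=5/36
S(1/2) = 105/64

Δ: Δ0=5/2, Δ1=-5/3
row 1: diag=10, rhs=-25; c'=3/10, d'=-5/2
back: M1=-5/2
M: M0=0, M1=-5/2, M2=0
seg 0: a=0, c=M0/2=0, d=(M1−M0)/(6·2)=-5/24, b=Δ0−h0·(2M0+M1)/6=10/3
seg 1: a=5, c=M1/2=-5/4, d=(M2−M1)/(6·3)=5/36, b=Δ1−h1·(2M1+M2)/6=5/6
t_q=1/2 → seg 0, τ=1/2; S=0+10/3·τ+0·τ²+-5/24·τ³=105/64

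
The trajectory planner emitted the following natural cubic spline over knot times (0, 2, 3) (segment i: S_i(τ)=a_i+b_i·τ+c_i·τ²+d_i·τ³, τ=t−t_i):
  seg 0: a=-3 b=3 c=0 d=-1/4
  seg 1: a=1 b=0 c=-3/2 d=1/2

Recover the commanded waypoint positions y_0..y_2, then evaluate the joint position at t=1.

y_0=-3 y_1=1 y_2=0
S(1) = -1/4

y_0 = S_0(0) = a_0 = -3
y_1 = S_1(0) = a_1 = 1
y_2 = S_1(1) = 0
t_q=1 is in segment 0 (τ=1); S_0(τ)=-1/4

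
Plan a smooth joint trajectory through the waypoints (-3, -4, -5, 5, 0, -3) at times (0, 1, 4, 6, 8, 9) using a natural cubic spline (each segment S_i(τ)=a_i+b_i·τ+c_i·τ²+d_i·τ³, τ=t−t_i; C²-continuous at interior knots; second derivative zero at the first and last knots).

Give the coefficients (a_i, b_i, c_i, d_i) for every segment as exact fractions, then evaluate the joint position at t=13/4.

Δ: Δ0=-1, Δ1=-1/3, Δ2=5, Δ3=-5/2, Δ4=-3
row 1: diag=8, rhs=4; c'=3/8, d'=1/2
row 2: denom=10−3·3/8=71/8; d'=(32−3·1/2)/(71/8)=244/71
row 3: denom=8−2·16/71=536/71; d'=(-45−2·244/71)/(536/71)=-3683/536
row 4: denom=6−2·71/268=733/134; d'=(-3−2·-3683/536)/(733/134)=2879/1466
back: M4=2879/1466
back: M3=-3683/536−71/268·2879/1466=-5418/733
back: M2=244/71−16/71·-5418/733=3740/733
back: M1=1/2−3/8·3740/733=-1036/733
M: M0=0, M1=-1036/733, M2=3740/733, M3=-5418/733, M4=2879/1466, M5=0
seg 0: a=-3, c=M0/2=0, d=(M1−M0)/(6·1)=-518/2199, b=Δ0−h0·(2M0+M1)/6=-1681/2199
seg 1: a=-4, c=M1/2=-518/733, d=(M2−M1)/(6·3)=796/2199, b=Δ1−h1·(2M1+M2)/6=-3235/2199
seg 2: a=-5, c=M2/2=1870/733, d=(M3−M2)/(6·2)=-4579/4398, b=Δ2−h2·(2M2+M3)/6=8933/2199
seg 3: a=5, c=M3/2=-2709/733, d=(M4−M3)/(6·2)=13715/17592, b=Δ3−h3·(2M3+M4)/6=3899/2199
seg 4: a=0, c=M4/2=2879/2932, d=(M5−M4)/(6·1)=-2879/8796, b=Δ4−h4·(2M4+M5)/6=-16073/4398
t_q=13/4 → seg 1, τ=9/4; S=-4+-3235/2199·τ+-518/733·τ²+796/2199·τ³=-79333/11728

  seg 0: a=-3 b=-1681/2199 c=0 d=-518/2199
  seg 1: a=-4 b=-3235/2199 c=-518/733 d=796/2199
  seg 2: a=-5 b=8933/2199 c=1870/733 d=-4579/4398
  seg 3: a=5 b=3899/2199 c=-2709/733 d=13715/17592
  seg 4: a=0 b=-16073/4398 c=2879/2932 d=-2879/8796
S(13/4) = -79333/11728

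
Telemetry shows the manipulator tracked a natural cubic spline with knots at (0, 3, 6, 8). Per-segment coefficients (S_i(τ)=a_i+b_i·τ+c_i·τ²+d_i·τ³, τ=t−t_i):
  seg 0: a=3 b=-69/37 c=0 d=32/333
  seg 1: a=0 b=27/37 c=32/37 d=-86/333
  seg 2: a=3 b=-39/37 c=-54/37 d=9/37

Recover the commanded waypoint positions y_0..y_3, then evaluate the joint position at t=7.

y_0 = S_0(0) = a_0 = 3
y_1 = S_1(0) = a_1 = 0
y_2 = S_2(0) = a_2 = 3
y_3 = S_2(2) = -3
t_q=7 is in segment 2 (τ=1); S_2(τ)=27/37

y_0=3 y_1=0 y_2=3 y_3=-3
S(7) = 27/37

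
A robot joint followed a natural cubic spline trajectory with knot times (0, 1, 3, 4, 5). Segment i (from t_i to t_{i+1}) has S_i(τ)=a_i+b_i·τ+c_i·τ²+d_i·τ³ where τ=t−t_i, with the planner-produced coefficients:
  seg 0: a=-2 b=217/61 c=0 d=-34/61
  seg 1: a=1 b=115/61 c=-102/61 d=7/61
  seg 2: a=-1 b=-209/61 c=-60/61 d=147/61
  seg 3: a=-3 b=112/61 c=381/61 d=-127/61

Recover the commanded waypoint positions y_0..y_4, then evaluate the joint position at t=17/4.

y_0 = S_0(0) = a_0 = -2
y_1 = S_1(0) = a_1 = 1
y_2 = S_2(0) = a_2 = -1
y_3 = S_3(0) = a_3 = -3
y_4 = S_3(1) = 3
t_q=17/4 is in segment 3 (τ=1/4); S_3(τ)=-8523/3904

y_0=-2 y_1=1 y_2=-1 y_3=-3 y_4=3
S(17/4) = -8523/3904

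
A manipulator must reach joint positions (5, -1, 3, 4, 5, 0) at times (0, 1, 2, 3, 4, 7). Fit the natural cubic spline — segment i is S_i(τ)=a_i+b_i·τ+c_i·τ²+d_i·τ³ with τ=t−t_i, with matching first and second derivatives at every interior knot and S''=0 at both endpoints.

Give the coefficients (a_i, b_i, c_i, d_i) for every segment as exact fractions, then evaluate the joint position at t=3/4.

  seg 0: a=5 b=-11561/1299 c=0 d=3767/1299
  seg 1: a=-1 b=-260/1299 c=3767/433 d=-5845/1299
  seg 2: a=3 b=4807/1299 c=-2078/433 d=2726/1299
  seg 3: a=4 b=517/1299 c=648/433 d=-1162/1299
  seg 4: a=5 b=919/1299 c=-514/433 d=514/3897
S(3/4) = -12513/27712

Δ: Δ0=-6, Δ1=4, Δ2=1, Δ3=1, Δ4=-5/3
row 1: diag=4, rhs=60; c'=1/4, d'=15
row 2: denom=4−1·1/4=15/4; d'=(-18−1·15)/(15/4)=-44/5
row 3: denom=4−1·4/15=56/15; d'=(0−1·-44/5)/(56/15)=33/14
row 4: denom=8−1·15/56=433/56; d'=(-16−1·33/14)/(433/56)=-1028/433
back: M4=-1028/433
back: M3=33/14−15/56·-1028/433=1296/433
back: M2=-44/5−4/15·1296/433=-4156/433
back: M1=15−1/4·-4156/433=7534/433
M: M0=0, M1=7534/433, M2=-4156/433, M3=1296/433, M4=-1028/433, M5=0
seg 0: a=5, c=M0/2=0, d=(M1−M0)/(6·1)=3767/1299, b=Δ0−h0·(2M0+M1)/6=-11561/1299
seg 1: a=-1, c=M1/2=3767/433, d=(M2−M1)/(6·1)=-5845/1299, b=Δ1−h1·(2M1+M2)/6=-260/1299
seg 2: a=3, c=M2/2=-2078/433, d=(M3−M2)/(6·1)=2726/1299, b=Δ2−h2·(2M2+M3)/6=4807/1299
seg 3: a=4, c=M3/2=648/433, d=(M4−M3)/(6·1)=-1162/1299, b=Δ3−h3·(2M3+M4)/6=517/1299
seg 4: a=5, c=M4/2=-514/433, d=(M5−M4)/(6·3)=514/3897, b=Δ4−h4·(2M4+M5)/6=919/1299
t_q=3/4 → seg 0, τ=3/4; S=5+-11561/1299·τ+0·τ²+3767/1299·τ³=-12513/27712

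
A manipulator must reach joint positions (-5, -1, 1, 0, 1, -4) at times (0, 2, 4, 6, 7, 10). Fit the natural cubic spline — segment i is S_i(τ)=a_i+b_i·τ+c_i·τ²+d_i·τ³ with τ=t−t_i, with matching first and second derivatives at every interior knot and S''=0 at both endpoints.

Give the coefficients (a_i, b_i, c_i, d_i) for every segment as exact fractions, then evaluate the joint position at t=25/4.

Δ: Δ0=2, Δ1=1, Δ2=-1/2, Δ3=1, Δ4=-5/3
row 1: diag=8, rhs=-6; c'=1/4, d'=-3/4
row 2: denom=8−2·1/4=15/2; d'=(-9−2·-3/4)/(15/2)=-1
row 3: denom=6−2·4/15=82/15; d'=(9−2·-1)/(82/15)=165/82
row 4: denom=8−1·15/82=641/82; d'=(-16−1·165/82)/(641/82)=-1477/641
back: M4=-1477/641
back: M3=165/82−15/82·-1477/641=1560/641
back: M2=-1−4/15·1560/641=-1057/641
back: M1=-3/4−1/4·-1057/641=-433/1282
M: M0=0, M1=-433/1282, M2=-1057/641, M3=1560/641, M4=-1477/641, M5=0
seg 0: a=-5, c=M0/2=0, d=(M1−M0)/(6·2)=-433/15384, b=Δ0−h0·(2M0+M1)/6=8125/3846
seg 1: a=-1, c=M1/2=-433/2564, d=(M2−M1)/(6·2)=-1681/15384, b=Δ1−h1·(2M1+M2)/6=3413/1923
seg 2: a=1, c=M2/2=-1057/1282, d=(M3−M2)/(6·2)=2617/7692, b=Δ2−h2·(2M2+M3)/6=-815/3846
seg 3: a=0, c=M3/2=780/641, d=(M4−M3)/(6·1)=-3037/3846, b=Δ3−h3·(2M3+M4)/6=2203/3846
seg 4: a=1, c=M4/2=-1477/1282, d=(M5−M4)/(6·3)=1477/11538, b=Δ4−h4·(2M4+M5)/6=1226/1923
t_q=25/4 → seg 3, τ=1/4; S=0+2203/3846·τ+780/641·τ²+-3037/3846·τ³=16977/82048

  seg 0: a=-5 b=8125/3846 c=0 d=-433/15384
  seg 1: a=-1 b=3413/1923 c=-433/2564 d=-1681/15384
  seg 2: a=1 b=-815/3846 c=-1057/1282 d=2617/7692
  seg 3: a=0 b=2203/3846 c=780/641 d=-3037/3846
  seg 4: a=1 b=1226/1923 c=-1477/1282 d=1477/11538
S(25/4) = 16977/82048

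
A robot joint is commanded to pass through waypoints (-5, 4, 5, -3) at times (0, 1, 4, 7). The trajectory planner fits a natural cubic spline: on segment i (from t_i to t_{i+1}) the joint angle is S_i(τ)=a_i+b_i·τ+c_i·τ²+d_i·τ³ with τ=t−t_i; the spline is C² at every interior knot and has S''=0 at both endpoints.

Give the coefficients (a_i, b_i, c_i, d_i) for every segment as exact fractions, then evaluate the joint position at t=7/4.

Δ: Δ0=9, Δ1=1/3, Δ2=-8/3
row 1: diag=8, rhs=-52; c'=3/8, d'=-13/2
row 2: denom=12−3·3/8=87/8; d'=(-18−3·-13/2)/(87/8)=4/29
back: M2=4/29
back: M1=-13/2−3/8·4/29=-190/29
M: M0=0, M1=-190/29, M2=4/29, M3=0
seg 0: a=-5, c=M0/2=0, d=(M1−M0)/(6·1)=-95/87, b=Δ0−h0·(2M0+M1)/6=878/87
seg 1: a=4, c=M1/2=-95/29, d=(M2−M1)/(6·3)=97/261, b=Δ1−h1·(2M1+M2)/6=593/87
seg 2: a=5, c=M2/2=2/29, d=(M3−M2)/(6·3)=-2/261, b=Δ2−h2·(2M2+M3)/6=-244/87
t_q=7/4 → seg 1, τ=3/4; S=4+593/87·τ+-95/29·τ²+97/261·τ³=13783/1856

  seg 0: a=-5 b=878/87 c=0 d=-95/87
  seg 1: a=4 b=593/87 c=-95/29 d=97/261
  seg 2: a=5 b=-244/87 c=2/29 d=-2/261
S(7/4) = 13783/1856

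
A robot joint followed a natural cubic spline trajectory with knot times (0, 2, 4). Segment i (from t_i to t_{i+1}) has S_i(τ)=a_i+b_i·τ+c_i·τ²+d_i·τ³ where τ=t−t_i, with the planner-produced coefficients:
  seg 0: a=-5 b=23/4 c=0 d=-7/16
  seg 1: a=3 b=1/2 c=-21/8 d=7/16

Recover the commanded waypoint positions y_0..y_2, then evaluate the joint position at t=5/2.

y_0 = S_0(0) = a_0 = -5
y_1 = S_1(0) = a_1 = 3
y_2 = S_1(2) = -3
t_q=5/2 is in segment 1 (τ=1/2); S_1(τ)=339/128

y_0=-5 y_1=3 y_2=-3
S(5/2) = 339/128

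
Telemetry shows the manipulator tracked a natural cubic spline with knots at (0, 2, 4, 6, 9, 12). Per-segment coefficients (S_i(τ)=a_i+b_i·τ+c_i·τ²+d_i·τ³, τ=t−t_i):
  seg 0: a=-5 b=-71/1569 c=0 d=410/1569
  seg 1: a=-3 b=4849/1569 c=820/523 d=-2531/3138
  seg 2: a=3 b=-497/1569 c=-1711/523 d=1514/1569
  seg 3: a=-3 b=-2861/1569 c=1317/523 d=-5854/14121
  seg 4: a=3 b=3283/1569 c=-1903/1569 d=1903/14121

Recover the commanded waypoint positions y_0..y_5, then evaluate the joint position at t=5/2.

y_0=-5 y_1=-3 y_2=3 y_3=-3 y_4=3 y_5=2
S(5/2) = -9737/8368

y_0 = S_0(0) = a_0 = -5
y_1 = S_1(0) = a_1 = -3
y_2 = S_2(0) = a_2 = 3
y_3 = S_3(0) = a_3 = -3
y_4 = S_4(0) = a_4 = 3
y_5 = S_4(3) = 2
t_q=5/2 is in segment 1 (τ=1/2); S_1(τ)=-9737/8368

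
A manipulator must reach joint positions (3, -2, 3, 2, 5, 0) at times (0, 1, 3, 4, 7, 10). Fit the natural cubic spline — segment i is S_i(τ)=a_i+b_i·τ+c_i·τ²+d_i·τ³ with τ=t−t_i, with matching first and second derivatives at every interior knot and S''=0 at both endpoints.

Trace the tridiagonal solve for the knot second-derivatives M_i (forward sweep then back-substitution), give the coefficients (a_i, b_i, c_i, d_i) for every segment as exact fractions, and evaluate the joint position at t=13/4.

Δ: Δ0=-5, Δ1=5/2, Δ2=-1, Δ3=1, Δ4=-5/3
row 1: diag=6, rhs=45; c'=1/3, d'=15/2
row 2: denom=6−2·1/3=16/3; d'=(-21−2·15/2)/(16/3)=-27/4
row 3: denom=8−1·3/16=125/16; d'=(12−1·-27/4)/(125/16)=12/5
row 4: denom=12−3·48/125=1356/125; d'=(-16−3·12/5)/(1356/125)=-725/339
back: M4=-725/339
back: M3=12/5−48/125·-725/339=364/113
back: M2=-27/4−3/16·364/113=-831/113
back: M1=15/2−1/3·-831/113=2249/226
M: M0=0, M1=2249/226, M2=-831/113, M3=364/113, M4=-725/339, M5=0
seg 0: a=3, c=M0/2=0, d=(M1−M0)/(6·1)=2249/1356, b=Δ0−h0·(2M0+M1)/6=-9029/1356
seg 1: a=-2, c=M1/2=2249/452, d=(M2−M1)/(6·2)=-3911/2712, b=Δ1−h1·(2M1+M2)/6=-1141/678
seg 2: a=3, c=M2/2=-831/226, d=(M3−M2)/(6·1)=1195/678, b=Δ2−h2·(2M2+M3)/6=310/339
seg 3: a=2, c=M3/2=182/113, d=(M4−M3)/(6·3)=-1817/6102, b=Δ3−h3·(2M3+M4)/6=-781/678
seg 4: a=5, c=M4/2=-725/678, d=(M5−M4)/(6·3)=725/6102, b=Δ4−h4·(2M4+M5)/6=160/339
t_q=13/4 → seg 2, τ=1/4; S=3+310/339·τ+-831/226·τ²+1195/678·τ³=43773/14464

  seg 0: a=3 b=-9029/1356 c=0 d=2249/1356
  seg 1: a=-2 b=-1141/678 c=2249/452 d=-3911/2712
  seg 2: a=3 b=310/339 c=-831/226 d=1195/678
  seg 3: a=2 b=-781/678 c=182/113 d=-1817/6102
  seg 4: a=5 b=160/339 c=-725/678 d=725/6102
S(13/4) = 43773/14464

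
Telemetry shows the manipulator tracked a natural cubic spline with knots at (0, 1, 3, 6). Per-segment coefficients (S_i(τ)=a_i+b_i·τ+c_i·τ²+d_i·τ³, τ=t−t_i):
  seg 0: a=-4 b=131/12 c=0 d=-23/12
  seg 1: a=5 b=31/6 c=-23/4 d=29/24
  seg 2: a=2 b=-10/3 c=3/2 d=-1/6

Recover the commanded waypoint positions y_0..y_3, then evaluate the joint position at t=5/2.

y_0=-4 y_1=5 y_2=2 y_3=1
S(5/2) = 249/64

y_0 = S_0(0) = a_0 = -4
y_1 = S_1(0) = a_1 = 5
y_2 = S_2(0) = a_2 = 2
y_3 = S_2(3) = 1
t_q=5/2 is in segment 1 (τ=3/2); S_1(τ)=249/64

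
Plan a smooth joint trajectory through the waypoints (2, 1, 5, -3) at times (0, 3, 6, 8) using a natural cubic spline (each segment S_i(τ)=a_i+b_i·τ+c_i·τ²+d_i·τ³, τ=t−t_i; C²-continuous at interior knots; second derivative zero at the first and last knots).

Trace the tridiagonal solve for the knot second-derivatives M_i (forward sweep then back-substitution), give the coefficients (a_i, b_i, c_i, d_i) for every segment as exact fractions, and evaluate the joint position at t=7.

Δ: Δ0=-1/3, Δ1=4/3, Δ2=-4
row 1: diag=12, rhs=10; c'=1/4, d'=5/6
row 2: denom=10−3·1/4=37/4; d'=(-32−3·5/6)/(37/4)=-138/37
back: M2=-138/37
back: M1=5/6−1/4·-138/37=196/111
M: M0=0, M1=196/111, M2=-138/37, M3=0
seg 0: a=2, c=M0/2=0, d=(M1−M0)/(6·3)=98/999, b=Δ0−h0·(2M0+M1)/6=-45/37
seg 1: a=1, c=M1/2=98/111, d=(M2−M1)/(6·3)=-305/999, b=Δ1−h1·(2M1+M2)/6=53/37
seg 2: a=5, c=M2/2=-69/37, d=(M3−M2)/(6·2)=23/74, b=Δ2−h2·(2M2+M3)/6=-56/37
t_q=7 → seg 2, τ=1; S=5+-56/37·τ+-69/37·τ²+23/74·τ³=143/74

  seg 0: a=2 b=-45/37 c=0 d=98/999
  seg 1: a=1 b=53/37 c=98/111 d=-305/999
  seg 2: a=5 b=-56/37 c=-69/37 d=23/74
S(7) = 143/74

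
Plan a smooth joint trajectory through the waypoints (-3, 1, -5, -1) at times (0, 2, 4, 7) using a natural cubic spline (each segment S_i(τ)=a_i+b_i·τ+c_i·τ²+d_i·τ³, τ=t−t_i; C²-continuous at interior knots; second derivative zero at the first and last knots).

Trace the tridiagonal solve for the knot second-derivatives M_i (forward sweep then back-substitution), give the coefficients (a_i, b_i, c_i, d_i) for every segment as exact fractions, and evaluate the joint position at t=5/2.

  seg 0: a=-3 b=202/57 c=0 d=-22/57
  seg 1: a=1 b=-62/57 c=-44/19 d=155/228
  seg 2: a=-5 b=-125/57 c=67/38 d=-67/342
S(5/2) = -23/608

Δ: Δ0=2, Δ1=-3, Δ2=4/3
row 1: diag=8, rhs=-30; c'=1/4, d'=-15/4
row 2: denom=10−2·1/4=19/2; d'=(26−2·-15/4)/(19/2)=67/19
back: M2=67/19
back: M1=-15/4−1/4·67/19=-88/19
M: M0=0, M1=-88/19, M2=67/19, M3=0
seg 0: a=-3, c=M0/2=0, d=(M1−M0)/(6·2)=-22/57, b=Δ0−h0·(2M0+M1)/6=202/57
seg 1: a=1, c=M1/2=-44/19, d=(M2−M1)/(6·2)=155/228, b=Δ1−h1·(2M1+M2)/6=-62/57
seg 2: a=-5, c=M2/2=67/38, d=(M3−M2)/(6·3)=-67/342, b=Δ2−h2·(2M2+M3)/6=-125/57
t_q=5/2 → seg 1, τ=1/2; S=1+-62/57·τ+-44/19·τ²+155/228·τ³=-23/608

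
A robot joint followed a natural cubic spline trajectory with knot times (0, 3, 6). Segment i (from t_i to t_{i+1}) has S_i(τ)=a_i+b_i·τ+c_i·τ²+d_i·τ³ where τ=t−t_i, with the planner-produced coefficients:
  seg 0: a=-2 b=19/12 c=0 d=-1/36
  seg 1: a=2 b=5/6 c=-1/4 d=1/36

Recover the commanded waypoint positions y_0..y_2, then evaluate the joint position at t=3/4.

y_0 = S_0(0) = a_0 = -2
y_1 = S_1(0) = a_1 = 2
y_2 = S_1(3) = 3
t_q=3/4 is in segment 0 (τ=3/4); S_0(τ)=-211/256

y_0=-2 y_1=2 y_2=3
S(3/4) = -211/256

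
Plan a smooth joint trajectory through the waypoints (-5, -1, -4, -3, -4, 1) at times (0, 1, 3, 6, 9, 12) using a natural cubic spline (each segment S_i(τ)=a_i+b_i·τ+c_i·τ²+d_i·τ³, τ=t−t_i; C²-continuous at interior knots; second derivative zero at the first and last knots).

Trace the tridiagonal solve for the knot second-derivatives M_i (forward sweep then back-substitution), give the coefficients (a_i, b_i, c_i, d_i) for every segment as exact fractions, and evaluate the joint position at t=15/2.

  seg 0: a=-5 b=5843/1152 c=0 d=-1235/1152
  seg 1: a=-1 b=1069/576 c=-1235/384 d=443/576
  seg 2: a=-4 b=-1025/576 c=179/128 d=-2399/10368
  seg 3: a=-3 b=419/1152 c=-197/288 d=1561/10368
  seg 4: a=-4 b=187/576 c=773/1152 d=-773/10368
S(15/2) = -3569/1024

Δ: Δ0=4, Δ1=-3/2, Δ2=1/3, Δ3=-1/3, Δ4=5/3
row 1: diag=6, rhs=-33; c'=1/3, d'=-11/2
row 2: denom=10−2·1/3=28/3; d'=(11−2·-11/2)/(28/3)=33/14
row 3: denom=12−3·9/28=309/28; d'=(-4−3·33/14)/(309/28)=-310/309
row 4: denom=12−3·28/103=1152/103; d'=(12−3·-310/309)/(1152/103)=773/576
back: M4=773/576
back: M3=-310/309−28/103·773/576=-197/144
back: M2=33/14−9/28·-197/144=179/64
back: M1=-11/2−1/3·179/64=-1235/192
M: M0=0, M1=-1235/192, M2=179/64, M3=-197/144, M4=773/576, M5=0
seg 0: a=-5, c=M0/2=0, d=(M1−M0)/(6·1)=-1235/1152, b=Δ0−h0·(2M0+M1)/6=5843/1152
seg 1: a=-1, c=M1/2=-1235/384, d=(M2−M1)/(6·2)=443/576, b=Δ1−h1·(2M1+M2)/6=1069/576
seg 2: a=-4, c=M2/2=179/128, d=(M3−M2)/(6·3)=-2399/10368, b=Δ2−h2·(2M2+M3)/6=-1025/576
seg 3: a=-3, c=M3/2=-197/288, d=(M4−M3)/(6·3)=1561/10368, b=Δ3−h3·(2M3+M4)/6=419/1152
seg 4: a=-4, c=M4/2=773/1152, d=(M5−M4)/(6·3)=-773/10368, b=Δ4−h4·(2M4+M5)/6=187/576
t_q=15/2 → seg 3, τ=3/2; S=-3+419/1152·τ+-197/288·τ²+1561/10368·τ³=-3569/1024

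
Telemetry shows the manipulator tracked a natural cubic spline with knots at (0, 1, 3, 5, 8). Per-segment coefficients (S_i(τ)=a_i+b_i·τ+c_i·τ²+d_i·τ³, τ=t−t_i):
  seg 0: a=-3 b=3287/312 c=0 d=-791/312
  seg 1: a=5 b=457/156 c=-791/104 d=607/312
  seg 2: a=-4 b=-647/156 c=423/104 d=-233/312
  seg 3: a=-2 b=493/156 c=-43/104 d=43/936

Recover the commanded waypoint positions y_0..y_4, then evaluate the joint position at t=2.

y_0 = S_0(0) = a_0 = -3
y_1 = S_1(0) = a_1 = 5
y_2 = S_2(0) = a_2 = -4
y_3 = S_3(0) = a_3 = -2
y_4 = S_3(3) = 5
t_q=2 is in segment 1 (τ=1); S_1(τ)=59/26

y_0=-3 y_1=5 y_2=-4 y_3=-2 y_4=5
S(2) = 59/26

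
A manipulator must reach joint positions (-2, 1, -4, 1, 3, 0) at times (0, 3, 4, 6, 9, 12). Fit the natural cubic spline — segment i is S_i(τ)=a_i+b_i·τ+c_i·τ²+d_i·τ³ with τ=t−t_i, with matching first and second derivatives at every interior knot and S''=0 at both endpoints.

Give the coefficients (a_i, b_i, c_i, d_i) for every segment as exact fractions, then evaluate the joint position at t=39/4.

Δ: Δ0=1, Δ1=-5, Δ2=5/2, Δ3=2/3, Δ4=-1
row 1: diag=8, rhs=-36; c'=1/8, d'=-9/2
row 2: denom=6−1·1/8=47/8; d'=(45−1·-9/2)/(47/8)=396/47
row 3: denom=10−2·16/47=438/47; d'=(-11−2·396/47)/(438/47)=-1309/438
row 4: denom=12−3·47/146=1611/146; d'=(-10−3·-1309/438)/(1611/146)=-151/1611
back: M4=-151/1611
back: M3=-1309/438−47/146·-151/1611=-4766/1611
back: M2=396/47−16/47·-4766/1611=15196/1611
back: M1=-9/2−1/8·15196/1611=-9149/1611
M: M0=0, M1=-9149/1611, M2=15196/1611, M3=-4766/1611, M4=-151/1611, M5=0
seg 0: a=-2, c=M0/2=0, d=(M1−M0)/(6·3)=-9149/28998, b=Δ0−h0·(2M0+M1)/6=12371/3222
seg 1: a=1, c=M1/2=-9149/3222, d=(M2−M1)/(6·1)=2705/1074, b=Δ1−h1·(2M1+M2)/6=-7538/1611
seg 2: a=-4, c=M2/2=7598/1611, d=(M3−M2)/(6·2)=-1109/1074, b=Δ2−h2·(2M2+M3)/6=-9029/3222
seg 3: a=1, c=M3/2=-2383/1611, d=(M4−M3)/(6·3)=4615/28998, b=Δ3−h3·(2M3+M4)/6=11831/3222
seg 4: a=3, c=M4/2=-151/3222, d=(M5−M4)/(6·3)=151/28998, b=Δ4−h4·(2M4+M5)/6=-1460/1611
t_q=39/4 → seg 4, τ=3/4; S=3+-1460/1611·τ+-151/3222·τ²+151/28998·τ³=52609/22912

  seg 0: a=-2 b=12371/3222 c=0 d=-9149/28998
  seg 1: a=1 b=-7538/1611 c=-9149/3222 d=2705/1074
  seg 2: a=-4 b=-9029/3222 c=7598/1611 d=-1109/1074
  seg 3: a=1 b=11831/3222 c=-2383/1611 d=4615/28998
  seg 4: a=3 b=-1460/1611 c=-151/3222 d=151/28998
S(39/4) = 52609/22912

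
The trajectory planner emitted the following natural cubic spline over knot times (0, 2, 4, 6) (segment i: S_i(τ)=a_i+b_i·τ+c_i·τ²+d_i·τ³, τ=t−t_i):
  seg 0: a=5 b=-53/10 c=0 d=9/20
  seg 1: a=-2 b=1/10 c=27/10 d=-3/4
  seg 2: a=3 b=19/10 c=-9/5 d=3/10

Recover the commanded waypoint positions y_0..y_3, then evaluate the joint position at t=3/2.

y_0=5 y_1=-2 y_2=3 y_3=2
S(3/2) = -229/160

y_0 = S_0(0) = a_0 = 5
y_1 = S_1(0) = a_1 = -2
y_2 = S_2(0) = a_2 = 3
y_3 = S_2(2) = 2
t_q=3/2 is in segment 0 (τ=3/2); S_0(τ)=-229/160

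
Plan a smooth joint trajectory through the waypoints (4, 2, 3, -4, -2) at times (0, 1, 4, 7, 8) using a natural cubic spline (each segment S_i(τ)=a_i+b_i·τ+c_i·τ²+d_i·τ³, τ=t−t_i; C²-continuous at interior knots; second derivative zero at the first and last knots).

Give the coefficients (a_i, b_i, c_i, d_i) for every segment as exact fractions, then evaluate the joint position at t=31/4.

  seg 0: a=4 b=-259/104 c=0 d=51/104
  seg 1: a=2 b=-53/52 c=153/104 d=-955/2808
  seg 2: a=3 b=-11/8 c=-62/39 d=1189/2808
  seg 3: a=-4 b=27/52 c=231/104 d=-77/104
S(31/4) = -17795/6656

Δ: Δ0=-2, Δ1=1/3, Δ2=-7/3, Δ3=2
row 1: diag=8, rhs=14; c'=3/8, d'=7/4
row 2: denom=12−3·3/8=87/8; d'=(-16−3·7/4)/(87/8)=-170/87
row 3: denom=8−3·8/29=208/29; d'=(26−3·-170/87)/(208/29)=231/52
back: M3=231/52
back: M2=-170/87−8/29·231/52=-124/39
back: M1=7/4−3/8·-124/39=153/52
M: M0=0, M1=153/52, M2=-124/39, M3=231/52, M4=0
seg 0: a=4, c=M0/2=0, d=(M1−M0)/(6·1)=51/104, b=Δ0−h0·(2M0+M1)/6=-259/104
seg 1: a=2, c=M1/2=153/104, d=(M2−M1)/(6·3)=-955/2808, b=Δ1−h1·(2M1+M2)/6=-53/52
seg 2: a=3, c=M2/2=-62/39, d=(M3−M2)/(6·3)=1189/2808, b=Δ2−h2·(2M2+M3)/6=-11/8
seg 3: a=-4, c=M3/2=231/104, d=(M4−M3)/(6·1)=-77/104, b=Δ3−h3·(2M3+M4)/6=27/52
t_q=31/4 → seg 3, τ=3/4; S=-4+27/52·τ+231/104·τ²+-77/104·τ³=-17795/6656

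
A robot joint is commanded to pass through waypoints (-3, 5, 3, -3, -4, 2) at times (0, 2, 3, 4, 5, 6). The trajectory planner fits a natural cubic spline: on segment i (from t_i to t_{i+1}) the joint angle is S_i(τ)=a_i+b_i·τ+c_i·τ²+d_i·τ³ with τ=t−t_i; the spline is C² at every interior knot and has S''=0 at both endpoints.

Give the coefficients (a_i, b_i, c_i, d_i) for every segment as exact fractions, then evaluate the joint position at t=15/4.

  seg 0: a=-3 b=1810/321 c=0 d=-263/642
  seg 1: a=5 b=232/321 c=-263/107 d=-85/321
  seg 2: a=3 b=-1601/321 c=-348/107 d=719/321
  seg 3: a=-3 b=-1532/321 c=371/107 d=98/321
  seg 4: a=-4 b=988/321 c=469/107 d=-469/321
S(15/4) = -11129/6848

Δ: Δ0=4, Δ1=-2, Δ2=-6, Δ3=-1, Δ4=6
row 1: diag=6, rhs=-36; c'=1/6, d'=-6
row 2: denom=4−1·1/6=23/6; d'=(-24−1·-6)/(23/6)=-108/23
row 3: denom=4−1·6/23=86/23; d'=(30−1·-108/23)/(86/23)=399/43
row 4: denom=4−1·23/86=321/86; d'=(42−1·399/43)/(321/86)=938/107
back: M4=938/107
back: M3=399/43−23/86·938/107=742/107
back: M2=-108/23−6/23·742/107=-696/107
back: M1=-6−1/6·-696/107=-526/107
M: M0=0, M1=-526/107, M2=-696/107, M3=742/107, M4=938/107, M5=0
seg 0: a=-3, c=M0/2=0, d=(M1−M0)/(6·2)=-263/642, b=Δ0−h0·(2M0+M1)/6=1810/321
seg 1: a=5, c=M1/2=-263/107, d=(M2−M1)/(6·1)=-85/321, b=Δ1−h1·(2M1+M2)/6=232/321
seg 2: a=3, c=M2/2=-348/107, d=(M3−M2)/(6·1)=719/321, b=Δ2−h2·(2M2+M3)/6=-1601/321
seg 3: a=-3, c=M3/2=371/107, d=(M4−M3)/(6·1)=98/321, b=Δ3−h3·(2M3+M4)/6=-1532/321
seg 4: a=-4, c=M4/2=469/107, d=(M5−M4)/(6·1)=-469/321, b=Δ4−h4·(2M4+M5)/6=988/321
t_q=15/4 → seg 2, τ=3/4; S=3+-1601/321·τ+-348/107·τ²+719/321·τ³=-11129/6848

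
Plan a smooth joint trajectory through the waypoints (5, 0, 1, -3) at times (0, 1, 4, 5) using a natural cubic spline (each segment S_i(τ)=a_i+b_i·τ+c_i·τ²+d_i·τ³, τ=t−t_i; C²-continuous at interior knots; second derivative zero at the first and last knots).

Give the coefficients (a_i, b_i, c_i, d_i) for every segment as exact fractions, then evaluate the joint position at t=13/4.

Δ: Δ0=-5, Δ1=1/3, Δ2=-4
row 1: diag=8, rhs=32; c'=3/8, d'=4
row 2: denom=8−3·3/8=55/8; d'=(-26−3·4)/(55/8)=-304/55
back: M2=-304/55
back: M1=4−3/8·-304/55=334/55
M: M0=0, M1=334/55, M2=-304/55, M3=0
seg 0: a=5, c=M0/2=0, d=(M1−M0)/(6·1)=167/165, b=Δ0−h0·(2M0+M1)/6=-992/165
seg 1: a=0, c=M1/2=167/55, d=(M2−M1)/(6·3)=-29/45, b=Δ1−h1·(2M1+M2)/6=-491/165
seg 2: a=1, c=M2/2=-152/55, d=(M3−M2)/(6·1)=152/165, b=Δ2−h2·(2M2+M3)/6=-356/165
t_q=13/4 → seg 1, τ=9/4; S=0+-491/165·τ+167/55·τ²+-29/45·τ³=4701/3520

  seg 0: a=5 b=-992/165 c=0 d=167/165
  seg 1: a=0 b=-491/165 c=167/55 d=-29/45
  seg 2: a=1 b=-356/165 c=-152/55 d=152/165
S(13/4) = 4701/3520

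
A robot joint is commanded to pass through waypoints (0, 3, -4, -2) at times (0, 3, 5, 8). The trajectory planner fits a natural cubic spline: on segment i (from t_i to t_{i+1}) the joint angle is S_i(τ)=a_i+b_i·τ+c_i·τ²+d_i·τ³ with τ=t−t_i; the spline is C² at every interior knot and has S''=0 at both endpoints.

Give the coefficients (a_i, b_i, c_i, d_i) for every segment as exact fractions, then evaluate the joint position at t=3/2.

  seg 0: a=0 b=8/3 c=0 d=-5/27
  seg 1: a=3 b=-7/3 c=-5/3 d=13/24
  seg 2: a=-4 b=-5/2 c=19/12 d=-19/108
S(3/2) = 27/8

Δ: Δ0=1, Δ1=-7/2, Δ2=2/3
row 1: diag=10, rhs=-27; c'=1/5, d'=-27/10
row 2: denom=10−2·1/5=48/5; d'=(25−2·-27/10)/(48/5)=19/6
back: M2=19/6
back: M1=-27/10−1/5·19/6=-10/3
M: M0=0, M1=-10/3, M2=19/6, M3=0
seg 0: a=0, c=M0/2=0, d=(M1−M0)/(6·3)=-5/27, b=Δ0−h0·(2M0+M1)/6=8/3
seg 1: a=3, c=M1/2=-5/3, d=(M2−M1)/(6·2)=13/24, b=Δ1−h1·(2M1+M2)/6=-7/3
seg 2: a=-4, c=M2/2=19/12, d=(M3−M2)/(6·3)=-19/108, b=Δ2−h2·(2M2+M3)/6=-5/2
t_q=3/2 → seg 0, τ=3/2; S=0+8/3·τ+0·τ²+-5/27·τ³=27/8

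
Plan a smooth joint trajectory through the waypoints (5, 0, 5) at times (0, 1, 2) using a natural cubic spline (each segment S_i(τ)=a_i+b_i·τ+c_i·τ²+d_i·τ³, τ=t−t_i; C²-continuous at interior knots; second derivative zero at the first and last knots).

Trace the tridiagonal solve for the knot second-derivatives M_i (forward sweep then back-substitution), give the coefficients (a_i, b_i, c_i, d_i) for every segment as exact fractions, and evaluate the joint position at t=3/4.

  seg 0: a=5 b=-15/2 c=0 d=5/2
  seg 1: a=0 b=0 c=15/2 d=-5/2
S(3/4) = 55/128

Δ: Δ0=-5, Δ1=5
row 1: diag=4, rhs=60; c'=1/4, d'=15
back: M1=15
M: M0=0, M1=15, M2=0
seg 0: a=5, c=M0/2=0, d=(M1−M0)/(6·1)=5/2, b=Δ0−h0·(2M0+M1)/6=-15/2
seg 1: a=0, c=M1/2=15/2, d=(M2−M1)/(6·1)=-5/2, b=Δ1−h1·(2M1+M2)/6=0
t_q=3/4 → seg 0, τ=3/4; S=5+-15/2·τ+0·τ²+5/2·τ³=55/128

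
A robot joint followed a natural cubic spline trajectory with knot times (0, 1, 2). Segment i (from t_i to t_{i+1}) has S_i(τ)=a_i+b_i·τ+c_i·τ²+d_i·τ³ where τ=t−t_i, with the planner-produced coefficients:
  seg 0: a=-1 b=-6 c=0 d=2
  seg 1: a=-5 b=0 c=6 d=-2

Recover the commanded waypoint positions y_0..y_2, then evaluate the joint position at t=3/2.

y_0=-1 y_1=-5 y_2=-1
S(3/2) = -15/4

y_0 = S_0(0) = a_0 = -1
y_1 = S_1(0) = a_1 = -5
y_2 = S_1(1) = -1
t_q=3/2 is in segment 1 (τ=1/2); S_1(τ)=-15/4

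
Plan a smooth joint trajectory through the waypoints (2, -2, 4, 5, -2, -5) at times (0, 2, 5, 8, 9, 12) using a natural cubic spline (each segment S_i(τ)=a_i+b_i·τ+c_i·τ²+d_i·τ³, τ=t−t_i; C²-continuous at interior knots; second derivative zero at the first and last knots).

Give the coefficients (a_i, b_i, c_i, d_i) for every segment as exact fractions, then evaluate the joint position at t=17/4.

  seg 0: a=2 b=-5828/2091 c=0 d=823/4182
  seg 1: a=-2 b=-890/2091 c=823/697 d=-2335/18819
  seg 2: a=4 b=407/123 c=134/2091 d=-736/2091
  seg 3: a=5 b=-12149/2091 c=-6490/2091 d=1334/697
  seg 4: a=-2 b=-13123/2091 c=5516/2091 d=-5516/18819
S(17/4) = 71671/44608

Δ: Δ0=-2, Δ1=2, Δ2=1/3, Δ3=-7, Δ4=-1
row 1: diag=10, rhs=24; c'=3/10, d'=12/5
row 2: denom=12−3·3/10=111/10; d'=(-10−3·12/5)/(111/10)=-172/111
row 3: denom=8−3·10/37=266/37; d'=(-44−3·-172/111)/(266/37)=-104/19
row 4: denom=8−1·37/266=2091/266; d'=(36−1·-104/19)/(2091/266)=11032/2091
back: M4=11032/2091
back: M3=-104/19−37/266·11032/2091=-12980/2091
back: M2=-172/111−10/37·-12980/2091=268/2091
back: M1=12/5−3/10·268/2091=1646/697
M: M0=0, M1=1646/697, M2=268/2091, M3=-12980/2091, M4=11032/2091, M5=0
seg 0: a=2, c=M0/2=0, d=(M1−M0)/(6·2)=823/4182, b=Δ0−h0·(2M0+M1)/6=-5828/2091
seg 1: a=-2, c=M1/2=823/697, d=(M2−M1)/(6·3)=-2335/18819, b=Δ1−h1·(2M1+M2)/6=-890/2091
seg 2: a=4, c=M2/2=134/2091, d=(M3−M2)/(6·3)=-736/2091, b=Δ2−h2·(2M2+M3)/6=407/123
seg 3: a=5, c=M3/2=-6490/2091, d=(M4−M3)/(6·1)=1334/697, b=Δ3−h3·(2M3+M4)/6=-12149/2091
seg 4: a=-2, c=M4/2=5516/2091, d=(M5−M4)/(6·3)=-5516/18819, b=Δ4−h4·(2M4+M5)/6=-13123/2091
t_q=17/4 → seg 1, τ=9/4; S=-2+-890/2091·τ+823/697·τ²+-2335/18819·τ³=71671/44608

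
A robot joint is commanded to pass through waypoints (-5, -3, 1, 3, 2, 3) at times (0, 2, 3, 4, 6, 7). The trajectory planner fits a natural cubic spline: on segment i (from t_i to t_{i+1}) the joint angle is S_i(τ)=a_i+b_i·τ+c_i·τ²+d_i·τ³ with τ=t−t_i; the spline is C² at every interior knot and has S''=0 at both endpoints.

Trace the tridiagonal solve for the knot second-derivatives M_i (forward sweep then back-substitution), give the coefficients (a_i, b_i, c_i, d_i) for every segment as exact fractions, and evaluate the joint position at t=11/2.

  seg 0: a=-5 b=-31/175 c=0 d=103/350
  seg 1: a=-3 b=587/175 c=309/175 d=-28/25
  seg 2: a=1 b=617/175 c=-279/175 d=12/175
  seg 3: a=3 b=19/35 c=-243/175 d=607/1400
  seg 4: a=2 b=67/350 c=849/700 d=-283/700
S(11/2) = 24117/11200

Δ: Δ0=1, Δ1=4, Δ2=2, Δ3=-1/2, Δ4=1
row 1: diag=6, rhs=18; c'=1/6, d'=3
row 2: denom=4−1·1/6=23/6; d'=(-12−1·3)/(23/6)=-90/23
row 3: denom=6−1·6/23=132/23; d'=(-15−1·-90/23)/(132/23)=-85/44
row 4: denom=6−2·23/66=175/33; d'=(9−2·-85/44)/(175/33)=849/350
back: M4=849/350
back: M3=-85/44−23/66·849/350=-486/175
back: M2=-90/23−6/23·-486/175=-558/175
back: M1=3−1/6·-558/175=618/175
M: M0=0, M1=618/175, M2=-558/175, M3=-486/175, M4=849/350, M5=0
seg 0: a=-5, c=M0/2=0, d=(M1−M0)/(6·2)=103/350, b=Δ0−h0·(2M0+M1)/6=-31/175
seg 1: a=-3, c=M1/2=309/175, d=(M2−M1)/(6·1)=-28/25, b=Δ1−h1·(2M1+M2)/6=587/175
seg 2: a=1, c=M2/2=-279/175, d=(M3−M2)/(6·1)=12/175, b=Δ2−h2·(2M2+M3)/6=617/175
seg 3: a=3, c=M3/2=-243/175, d=(M4−M3)/(6·2)=607/1400, b=Δ3−h3·(2M3+M4)/6=19/35
seg 4: a=2, c=M4/2=849/700, d=(M5−M4)/(6·1)=-283/700, b=Δ4−h4·(2M4+M5)/6=67/350
t_q=11/2 → seg 3, τ=3/2; S=3+19/35·τ+-243/175·τ²+607/1400·τ³=24117/11200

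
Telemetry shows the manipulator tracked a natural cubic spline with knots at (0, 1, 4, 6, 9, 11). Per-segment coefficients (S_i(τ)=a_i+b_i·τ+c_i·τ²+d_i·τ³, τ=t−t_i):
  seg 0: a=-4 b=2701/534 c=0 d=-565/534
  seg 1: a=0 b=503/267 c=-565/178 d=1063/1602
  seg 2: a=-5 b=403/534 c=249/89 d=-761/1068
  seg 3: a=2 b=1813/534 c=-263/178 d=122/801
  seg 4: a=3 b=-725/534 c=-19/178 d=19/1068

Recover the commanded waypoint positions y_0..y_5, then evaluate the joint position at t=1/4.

y_0=-4 y_1=0 y_2=-5 y_3=2 y_4=3 y_5=0
S(1/4) = -31351/11392

y_0 = S_0(0) = a_0 = -4
y_1 = S_1(0) = a_1 = 0
y_2 = S_2(0) = a_2 = -5
y_3 = S_3(0) = a_3 = 2
y_4 = S_4(0) = a_4 = 3
y_5 = S_4(2) = 0
t_q=1/4 is in segment 0 (τ=1/4); S_0(τ)=-31351/11392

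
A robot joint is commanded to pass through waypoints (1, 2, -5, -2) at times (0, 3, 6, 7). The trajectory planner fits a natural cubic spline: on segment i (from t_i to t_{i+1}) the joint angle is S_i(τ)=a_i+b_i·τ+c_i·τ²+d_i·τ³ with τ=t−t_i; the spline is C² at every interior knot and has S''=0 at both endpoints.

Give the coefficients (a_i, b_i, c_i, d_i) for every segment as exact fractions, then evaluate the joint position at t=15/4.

  seg 0: a=1 b=47/29 c=0 d=-112/783
  seg 1: a=2 b=-65/29 c=-112/87 d=328/783
  seg 2: a=-5 b=39/29 c=72/29 d=-24/29
S(15/4) = -53/232

Δ: Δ0=1/3, Δ1=-7/3, Δ2=3
row 1: diag=12, rhs=-16; c'=1/4, d'=-4/3
row 2: denom=8−3·1/4=29/4; d'=(32−3·-4/3)/(29/4)=144/29
back: M2=144/29
back: M1=-4/3−1/4·144/29=-224/87
M: M0=0, M1=-224/87, M2=144/29, M3=0
seg 0: a=1, c=M0/2=0, d=(M1−M0)/(6·3)=-112/783, b=Δ0−h0·(2M0+M1)/6=47/29
seg 1: a=2, c=M1/2=-112/87, d=(M2−M1)/(6·3)=328/783, b=Δ1−h1·(2M1+M2)/6=-65/29
seg 2: a=-5, c=M2/2=72/29, d=(M3−M2)/(6·1)=-24/29, b=Δ2−h2·(2M2+M3)/6=39/29
t_q=15/4 → seg 1, τ=3/4; S=2+-65/29·τ+-112/87·τ²+328/783·τ³=-53/232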